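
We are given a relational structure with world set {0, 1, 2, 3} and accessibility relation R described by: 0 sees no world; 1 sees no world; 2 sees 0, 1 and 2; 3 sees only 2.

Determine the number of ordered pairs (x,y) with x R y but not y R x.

3

Enumerating: (2,0), (2,1), (3,2).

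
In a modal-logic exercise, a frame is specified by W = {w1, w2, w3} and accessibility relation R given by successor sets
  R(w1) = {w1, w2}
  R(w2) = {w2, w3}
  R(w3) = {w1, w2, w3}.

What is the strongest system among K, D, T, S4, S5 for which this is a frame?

T

Serial (axiom D): yes — every world has a successor (e.g. w1 R w1).
Reflexive (axiom T): yes — every world is R-related to itself.
Transitive (axiom 4): no — w1 R w2 and w2 R w3, but not w1 R w3.
Euclidean (axiom 5): no — w3 R w2 and w3 R w1, but not w2 R w1.
So F validates K, D, T; S4 would additionally require R to be transitive. The strongest is T.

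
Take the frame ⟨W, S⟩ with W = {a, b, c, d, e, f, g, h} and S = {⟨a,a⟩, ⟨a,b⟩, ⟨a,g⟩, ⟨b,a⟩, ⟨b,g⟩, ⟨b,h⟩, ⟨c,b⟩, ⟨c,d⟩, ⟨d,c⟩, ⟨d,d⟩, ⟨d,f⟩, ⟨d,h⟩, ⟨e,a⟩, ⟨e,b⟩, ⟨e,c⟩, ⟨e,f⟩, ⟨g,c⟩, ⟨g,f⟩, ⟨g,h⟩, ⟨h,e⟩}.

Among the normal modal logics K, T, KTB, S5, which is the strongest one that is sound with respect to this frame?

Reflexive (axiom T): no — b is not related to itself.
Symmetric (axiom B): no — a S g but not g S a.
Euclidean (axiom 5): no — a S g and a S b, but not g S b.
So F validates K; T would additionally require S to be reflexive. The strongest is K.

K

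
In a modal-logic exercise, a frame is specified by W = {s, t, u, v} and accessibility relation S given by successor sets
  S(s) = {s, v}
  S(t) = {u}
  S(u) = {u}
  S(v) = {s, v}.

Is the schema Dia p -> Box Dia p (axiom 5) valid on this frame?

Axiom 5 corresponds to the accessibility relation being Euclidean.
Euclidean: yes — any two successors of a common world are S-related.

Yes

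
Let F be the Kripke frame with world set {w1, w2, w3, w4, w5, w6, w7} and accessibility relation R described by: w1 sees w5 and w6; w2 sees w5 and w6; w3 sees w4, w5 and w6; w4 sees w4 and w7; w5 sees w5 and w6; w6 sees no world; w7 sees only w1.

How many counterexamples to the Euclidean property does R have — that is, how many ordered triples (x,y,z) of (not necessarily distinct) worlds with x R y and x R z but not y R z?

Enumerating: (w1,w6,w5), (w1,w6,w6), (w2,w6,w5), (w2,w6,w6), (w3,w4,w5), (w3,w4,w6), (w3,w5,w4), (w3,w6,w4), (w3,w6,w5), (w3,w6,w6), (w4,w7,w4), (w4,w7,w7), (w5,w6,w5), (w5,w6,w6), (w7,w1,w1).

15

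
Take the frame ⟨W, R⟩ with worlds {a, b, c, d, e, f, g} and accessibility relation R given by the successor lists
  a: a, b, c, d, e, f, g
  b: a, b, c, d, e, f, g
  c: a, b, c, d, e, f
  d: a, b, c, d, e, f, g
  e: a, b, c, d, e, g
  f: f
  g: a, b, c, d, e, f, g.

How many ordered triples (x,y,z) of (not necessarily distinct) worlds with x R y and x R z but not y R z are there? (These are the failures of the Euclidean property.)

39

Enumerating: (a,c,g), (a,e,f), (a,f,a), (a,f,b), (a,f,c), (a,f,d), (a,f,e), (a,f,g), (b,c,g), (b,e,f), (b,f,a), (b,f,b), … and 27 more.
Total: 39.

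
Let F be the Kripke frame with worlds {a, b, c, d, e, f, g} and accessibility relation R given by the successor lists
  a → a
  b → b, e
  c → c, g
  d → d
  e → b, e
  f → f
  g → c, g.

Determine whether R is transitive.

Yes

Transitive: yes — every two-step R-path is closed by a direct edge.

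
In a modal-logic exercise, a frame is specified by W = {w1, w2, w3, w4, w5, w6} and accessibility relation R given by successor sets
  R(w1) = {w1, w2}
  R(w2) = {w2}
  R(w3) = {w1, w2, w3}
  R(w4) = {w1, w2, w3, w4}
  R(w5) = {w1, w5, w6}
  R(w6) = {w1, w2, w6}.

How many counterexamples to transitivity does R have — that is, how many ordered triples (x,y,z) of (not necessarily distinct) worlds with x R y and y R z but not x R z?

Enumerating: (w5,w1,w2), (w5,w6,w2).

2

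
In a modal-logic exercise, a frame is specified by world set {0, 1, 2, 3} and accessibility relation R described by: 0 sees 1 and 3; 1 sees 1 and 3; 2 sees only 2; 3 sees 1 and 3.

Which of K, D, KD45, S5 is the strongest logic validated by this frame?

KD45

Serial (axiom D): yes — every world has a successor (e.g. 0 R 1).
Euclidean (axiom 5): yes — any two successors of a common world are R-related.
Transitive (axiom 4): yes — every two-step R-path is closed by a direct edge.
Reflexive (axiom T): no — 0 is not related to itself.
So F validates K, D, KD45; S5 would additionally require R to be reflexive. The strongest is KD45.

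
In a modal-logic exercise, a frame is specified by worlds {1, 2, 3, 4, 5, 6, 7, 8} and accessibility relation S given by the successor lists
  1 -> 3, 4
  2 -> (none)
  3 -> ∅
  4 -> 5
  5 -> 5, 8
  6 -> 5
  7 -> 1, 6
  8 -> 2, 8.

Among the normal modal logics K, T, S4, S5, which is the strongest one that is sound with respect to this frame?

Reflexive (axiom T): no — 1 is not related to itself.
Transitive (axiom 4): no — 1 S 4 and 4 S 5, but not 1 S 5.
Euclidean (axiom 5): no — 1 S 3 and 1 S 4, but not 3 S 4.
So F validates K; T would additionally require S to be reflexive. The strongest is K.

K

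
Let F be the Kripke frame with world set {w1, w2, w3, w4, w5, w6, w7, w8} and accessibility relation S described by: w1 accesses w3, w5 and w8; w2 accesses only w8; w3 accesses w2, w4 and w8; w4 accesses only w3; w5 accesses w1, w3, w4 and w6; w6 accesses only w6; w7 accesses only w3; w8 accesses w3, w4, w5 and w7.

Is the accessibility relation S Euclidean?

No

Euclidean: no — w1 S w3 and w1 S w5, but not w3 S w5.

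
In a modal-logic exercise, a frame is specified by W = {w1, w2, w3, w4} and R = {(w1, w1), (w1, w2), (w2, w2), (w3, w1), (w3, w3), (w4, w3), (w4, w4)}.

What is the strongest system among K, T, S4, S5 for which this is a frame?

Reflexive (axiom T): yes — every world is R-related to itself.
Transitive (axiom 4): no — w3 R w1 and w1 R w2, but not w3 R w2.
Euclidean (axiom 5): no — w1 R w2 and w1 R w1, but not w2 R w1.
So F validates K, T; S4 would additionally require R to be transitive. The strongest is T.

T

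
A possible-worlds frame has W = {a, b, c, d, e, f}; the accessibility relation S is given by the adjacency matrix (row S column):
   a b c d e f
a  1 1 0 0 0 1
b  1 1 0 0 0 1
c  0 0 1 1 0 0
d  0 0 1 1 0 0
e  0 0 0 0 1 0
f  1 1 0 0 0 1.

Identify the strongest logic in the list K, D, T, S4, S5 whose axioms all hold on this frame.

S5

Serial (axiom D): yes — every world has a successor (e.g. a S a).
Reflexive (axiom T): yes — every world is S-related to itself.
Transitive (axiom 4): yes — every two-step S-path is closed by a direct edge.
Euclidean (axiom 5): yes — any two successors of a common world are S-related.
So F validates K, D, T, S4, S5. The strongest is S5.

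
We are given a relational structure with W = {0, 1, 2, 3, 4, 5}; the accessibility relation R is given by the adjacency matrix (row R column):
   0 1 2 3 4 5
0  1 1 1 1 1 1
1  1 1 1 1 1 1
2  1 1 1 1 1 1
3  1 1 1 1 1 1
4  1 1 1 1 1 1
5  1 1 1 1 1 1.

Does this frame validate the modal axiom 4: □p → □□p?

Yes

By correspondence theory, 4 is valid on a frame iff R is transitive.
Transitive: yes — every two-step R-path is closed by a direct edge.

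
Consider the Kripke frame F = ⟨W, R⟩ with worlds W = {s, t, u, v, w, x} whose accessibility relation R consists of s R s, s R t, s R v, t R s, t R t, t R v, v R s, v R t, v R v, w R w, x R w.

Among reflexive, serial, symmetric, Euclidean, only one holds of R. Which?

Euclidean

Reflexive: no — u is not related to itself.
Serial: no — u has no R-successor.
Symmetric: no — x R w but not w R x.
Euclidean: yes — any two successors of a common world are R-related.
Only Euclidean holds.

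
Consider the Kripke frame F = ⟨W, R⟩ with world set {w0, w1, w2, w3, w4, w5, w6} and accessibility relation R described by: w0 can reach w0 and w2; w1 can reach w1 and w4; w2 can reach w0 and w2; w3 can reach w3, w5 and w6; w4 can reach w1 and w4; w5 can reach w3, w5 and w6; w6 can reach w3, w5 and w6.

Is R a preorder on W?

Reflexive: yes — every world is R-related to itself.
Transitive: yes — every two-step R-path is closed by a direct edge.
So R is a preorder.

Yes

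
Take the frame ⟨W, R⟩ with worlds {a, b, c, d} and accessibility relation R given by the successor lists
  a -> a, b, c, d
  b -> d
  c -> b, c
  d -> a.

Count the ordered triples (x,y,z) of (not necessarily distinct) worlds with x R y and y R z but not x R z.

Enumerating: (b,d,a), (c,b,d), (d,a,b), (d,a,c), (d,a,d).

5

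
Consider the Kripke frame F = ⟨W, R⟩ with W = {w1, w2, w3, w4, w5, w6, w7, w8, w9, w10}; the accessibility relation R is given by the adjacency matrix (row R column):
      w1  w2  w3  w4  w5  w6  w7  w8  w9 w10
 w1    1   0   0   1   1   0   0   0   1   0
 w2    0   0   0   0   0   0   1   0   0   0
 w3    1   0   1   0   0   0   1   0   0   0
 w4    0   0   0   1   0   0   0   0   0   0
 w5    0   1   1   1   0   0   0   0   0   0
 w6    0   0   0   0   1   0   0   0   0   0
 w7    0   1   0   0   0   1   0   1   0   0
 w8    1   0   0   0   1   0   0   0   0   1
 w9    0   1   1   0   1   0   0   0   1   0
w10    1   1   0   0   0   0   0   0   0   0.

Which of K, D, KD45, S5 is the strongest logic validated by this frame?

Serial (axiom D): yes — every world has a successor (e.g. w1 R w1).
Euclidean (axiom 5): no — w1 R w4 and w1 R w5, but not w4 R w5.
Transitive (axiom 4): no — w1 R w5 and w5 R w2, but not w1 R w2.
Reflexive (axiom T): no — w2 is not related to itself.
So F validates K, D; KD45 would additionally require R to be Euclidean and transitive. The strongest is D.

D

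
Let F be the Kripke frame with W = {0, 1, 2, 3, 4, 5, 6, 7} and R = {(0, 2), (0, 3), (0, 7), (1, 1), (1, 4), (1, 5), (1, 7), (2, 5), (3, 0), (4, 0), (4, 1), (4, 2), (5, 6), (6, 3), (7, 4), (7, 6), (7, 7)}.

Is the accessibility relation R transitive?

Transitive: no — 0 R 2 and 2 R 5, but not 0 R 5.

No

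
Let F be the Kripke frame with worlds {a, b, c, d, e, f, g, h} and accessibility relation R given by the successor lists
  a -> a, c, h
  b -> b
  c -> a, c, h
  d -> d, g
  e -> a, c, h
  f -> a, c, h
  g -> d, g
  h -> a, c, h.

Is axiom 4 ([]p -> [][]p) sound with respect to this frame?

The schema 4 characterises exactly the transitive frames.
Transitive: yes — every two-step R-path is closed by a direct edge.

Yes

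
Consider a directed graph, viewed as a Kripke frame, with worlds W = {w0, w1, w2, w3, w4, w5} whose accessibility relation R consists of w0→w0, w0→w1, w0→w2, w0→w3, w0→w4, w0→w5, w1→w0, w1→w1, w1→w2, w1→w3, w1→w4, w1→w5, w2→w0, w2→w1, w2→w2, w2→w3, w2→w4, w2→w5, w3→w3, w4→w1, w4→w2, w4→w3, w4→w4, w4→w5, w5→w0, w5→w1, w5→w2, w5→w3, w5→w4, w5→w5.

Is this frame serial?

Yes

Serial: yes — every world has a successor (e.g. w0 R w0).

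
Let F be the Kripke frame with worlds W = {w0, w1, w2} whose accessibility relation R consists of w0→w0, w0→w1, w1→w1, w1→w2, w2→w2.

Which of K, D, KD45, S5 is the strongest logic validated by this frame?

D

Serial (axiom D): yes — every world has a successor (e.g. w0 R w0).
Euclidean (axiom 5): no — w0 R w1 and w0 R w0, but not w1 R w0.
Transitive (axiom 4): no — w0 R w1 and w1 R w2, but not w0 R w2.
Reflexive (axiom T): yes — every world is R-related to itself.
So F validates K, D; KD45 would additionally require R to be Euclidean and transitive. The strongest is D.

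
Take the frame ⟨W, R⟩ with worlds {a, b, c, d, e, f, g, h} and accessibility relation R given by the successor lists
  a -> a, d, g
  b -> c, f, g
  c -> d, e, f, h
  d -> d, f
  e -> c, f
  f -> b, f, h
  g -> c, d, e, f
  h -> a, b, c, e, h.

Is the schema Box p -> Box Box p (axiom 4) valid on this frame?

No

By correspondence theory, 4 is valid on a frame iff R is transitive.
Transitive: no — a R d and d R f, but not a R f.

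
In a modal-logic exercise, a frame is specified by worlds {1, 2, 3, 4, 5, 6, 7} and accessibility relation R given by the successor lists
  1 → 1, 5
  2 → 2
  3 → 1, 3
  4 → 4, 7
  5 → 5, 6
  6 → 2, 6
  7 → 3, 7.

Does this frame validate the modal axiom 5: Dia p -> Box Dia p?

The schema 5 characterises exactly the Euclidean frames.
Euclidean: no — 1 R 5 and 1 R 1, but not 5 R 1.

No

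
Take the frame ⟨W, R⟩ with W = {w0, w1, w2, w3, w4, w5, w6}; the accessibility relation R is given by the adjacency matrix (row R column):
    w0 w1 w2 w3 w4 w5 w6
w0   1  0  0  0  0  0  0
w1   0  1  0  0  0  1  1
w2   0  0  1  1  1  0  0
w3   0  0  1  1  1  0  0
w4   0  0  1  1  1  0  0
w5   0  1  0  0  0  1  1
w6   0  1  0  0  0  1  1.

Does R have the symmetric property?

Yes

Symmetric: yes — every pair in R has its reverse in R.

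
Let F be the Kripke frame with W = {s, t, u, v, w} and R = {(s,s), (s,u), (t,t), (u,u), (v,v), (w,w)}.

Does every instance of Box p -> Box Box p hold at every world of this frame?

Yes

By correspondence theory, 4 is valid on a frame iff R is transitive.
Transitive: yes — every two-step R-path is closed by a direct edge.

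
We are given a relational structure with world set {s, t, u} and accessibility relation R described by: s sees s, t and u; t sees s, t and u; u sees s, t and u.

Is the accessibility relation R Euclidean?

Euclidean: yes — any two successors of a common world are R-related.

Yes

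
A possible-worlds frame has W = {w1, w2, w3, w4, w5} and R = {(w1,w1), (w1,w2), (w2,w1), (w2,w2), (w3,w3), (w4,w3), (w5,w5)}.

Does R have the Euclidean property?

Yes

Euclidean: yes — any two successors of a common world are R-related.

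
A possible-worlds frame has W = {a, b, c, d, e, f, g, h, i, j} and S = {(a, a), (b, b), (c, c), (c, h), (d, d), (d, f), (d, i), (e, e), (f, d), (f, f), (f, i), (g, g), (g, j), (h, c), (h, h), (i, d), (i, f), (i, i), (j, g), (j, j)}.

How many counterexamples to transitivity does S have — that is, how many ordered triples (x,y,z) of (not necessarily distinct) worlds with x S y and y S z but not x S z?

S is transitive; there are no such tuples.

0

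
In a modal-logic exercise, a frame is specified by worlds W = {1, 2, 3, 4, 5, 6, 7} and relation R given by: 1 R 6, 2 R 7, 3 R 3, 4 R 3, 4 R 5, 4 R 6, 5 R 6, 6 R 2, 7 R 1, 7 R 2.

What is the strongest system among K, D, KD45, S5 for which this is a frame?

D

Serial (axiom D): yes — every world has a successor (e.g. 1 R 6).
Euclidean (axiom 5): no — 4 R 3 and 4 R 5, but not 3 R 5.
Transitive (axiom 4): no — 1 R 6 and 6 R 2, but not 1 R 2.
Reflexive (axiom T): no — 1 is not related to itself.
So F validates K, D; KD45 would additionally require R to be Euclidean and transitive. The strongest is D.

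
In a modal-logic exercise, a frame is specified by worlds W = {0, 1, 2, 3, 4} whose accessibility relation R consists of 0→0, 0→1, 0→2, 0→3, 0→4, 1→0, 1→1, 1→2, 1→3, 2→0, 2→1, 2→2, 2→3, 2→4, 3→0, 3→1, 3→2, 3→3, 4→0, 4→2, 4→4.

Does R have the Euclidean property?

Euclidean: no — 0 R 1 and 0 R 4, but not 1 R 4.

No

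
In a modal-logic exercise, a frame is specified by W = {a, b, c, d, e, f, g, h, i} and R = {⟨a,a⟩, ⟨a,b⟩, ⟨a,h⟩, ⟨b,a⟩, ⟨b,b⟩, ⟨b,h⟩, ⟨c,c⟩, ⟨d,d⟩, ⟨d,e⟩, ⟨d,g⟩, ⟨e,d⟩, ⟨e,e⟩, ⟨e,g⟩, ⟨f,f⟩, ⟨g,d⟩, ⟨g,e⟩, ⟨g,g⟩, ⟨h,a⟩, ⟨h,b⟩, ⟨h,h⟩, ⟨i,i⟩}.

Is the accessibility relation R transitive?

Transitive: yes — every two-step R-path is closed by a direct edge.

Yes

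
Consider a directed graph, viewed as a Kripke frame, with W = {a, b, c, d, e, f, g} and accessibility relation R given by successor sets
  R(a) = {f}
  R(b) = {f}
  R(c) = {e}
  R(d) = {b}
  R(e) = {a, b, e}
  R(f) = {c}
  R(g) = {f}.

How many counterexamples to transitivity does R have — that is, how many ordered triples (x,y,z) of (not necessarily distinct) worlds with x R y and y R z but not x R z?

Enumerating: (a,f,c), (b,f,c), (c,e,a), (c,e,b), (d,b,f), (e,a,f), (e,b,f), (f,c,e), (g,f,c).

9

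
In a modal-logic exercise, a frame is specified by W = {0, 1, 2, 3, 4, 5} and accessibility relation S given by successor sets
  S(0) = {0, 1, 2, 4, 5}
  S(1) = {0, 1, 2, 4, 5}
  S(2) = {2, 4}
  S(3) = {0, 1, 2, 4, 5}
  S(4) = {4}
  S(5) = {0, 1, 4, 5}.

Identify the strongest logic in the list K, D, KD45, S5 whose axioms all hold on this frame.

Serial (axiom D): yes — every world has a successor (e.g. 0 S 0).
Euclidean (axiom 5): no — 0 S 2 and 0 S 1, but not 2 S 1.
Transitive (axiom 4): no — 5 S 0 and 0 S 2, but not 5 S 2.
Reflexive (axiom T): no — 3 is not related to itself.
So F validates K, D; KD45 would additionally require S to be Euclidean and transitive. The strongest is D.

D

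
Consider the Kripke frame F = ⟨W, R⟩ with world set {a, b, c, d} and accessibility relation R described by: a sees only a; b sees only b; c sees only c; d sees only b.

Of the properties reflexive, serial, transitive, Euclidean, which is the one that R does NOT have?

reflexive

Reflexive: no — d is not related to itself.
Serial: yes — every world has a successor (e.g. a R a).
Transitive: yes — every two-step R-path is closed by a direct edge.
Euclidean: yes — any two successors of a common world are R-related.
Only reflexive fails.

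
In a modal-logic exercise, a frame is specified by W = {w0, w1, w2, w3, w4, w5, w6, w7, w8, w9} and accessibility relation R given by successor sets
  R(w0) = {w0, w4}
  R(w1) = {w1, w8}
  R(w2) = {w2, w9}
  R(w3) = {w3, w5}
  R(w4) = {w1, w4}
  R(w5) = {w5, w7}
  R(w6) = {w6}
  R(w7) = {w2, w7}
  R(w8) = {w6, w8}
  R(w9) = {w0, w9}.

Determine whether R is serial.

Yes

Serial: yes — every world has a successor (e.g. w0 R w0).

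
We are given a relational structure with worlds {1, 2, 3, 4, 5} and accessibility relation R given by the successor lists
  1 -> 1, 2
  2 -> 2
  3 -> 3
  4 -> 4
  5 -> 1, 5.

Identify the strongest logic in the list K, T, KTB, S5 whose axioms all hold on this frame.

Reflexive (axiom T): yes — every world is R-related to itself.
Symmetric (axiom B): no — 1 R 2 but not 2 R 1.
Euclidean (axiom 5): no — 1 R 2 and 1 R 1, but not 2 R 1.
So F validates K, T; KTB would additionally require R to be symmetric. The strongest is T.

T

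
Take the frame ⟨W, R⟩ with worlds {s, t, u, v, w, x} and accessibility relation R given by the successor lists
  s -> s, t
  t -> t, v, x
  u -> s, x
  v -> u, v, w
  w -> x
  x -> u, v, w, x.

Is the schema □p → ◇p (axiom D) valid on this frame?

Yes

Axiom D corresponds to the accessibility relation being serial.
Serial: yes — every world has a successor (e.g. s R s).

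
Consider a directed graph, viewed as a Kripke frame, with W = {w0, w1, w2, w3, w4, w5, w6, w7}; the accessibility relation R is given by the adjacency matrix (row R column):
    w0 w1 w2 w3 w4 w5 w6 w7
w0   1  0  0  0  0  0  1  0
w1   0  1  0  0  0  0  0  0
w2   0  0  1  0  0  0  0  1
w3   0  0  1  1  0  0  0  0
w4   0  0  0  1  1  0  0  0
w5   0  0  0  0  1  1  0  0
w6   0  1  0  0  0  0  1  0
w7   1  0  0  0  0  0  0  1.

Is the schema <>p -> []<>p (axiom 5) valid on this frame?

No

By correspondence theory, 5 is valid on a frame iff R is Euclidean.
Euclidean: no — w0 R w6 and w0 R w0, but not w6 R w0.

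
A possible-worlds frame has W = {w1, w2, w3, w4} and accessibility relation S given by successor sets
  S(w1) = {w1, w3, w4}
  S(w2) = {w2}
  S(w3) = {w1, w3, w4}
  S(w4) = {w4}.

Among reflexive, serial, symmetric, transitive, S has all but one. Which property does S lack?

Reflexive: yes — every world is S-related to itself.
Serial: yes — every world has a successor (e.g. w1 S w1).
Symmetric: no — w1 S w4 but not w4 S w1.
Transitive: yes — every two-step S-path is closed by a direct edge.
Only symmetric fails.

symmetric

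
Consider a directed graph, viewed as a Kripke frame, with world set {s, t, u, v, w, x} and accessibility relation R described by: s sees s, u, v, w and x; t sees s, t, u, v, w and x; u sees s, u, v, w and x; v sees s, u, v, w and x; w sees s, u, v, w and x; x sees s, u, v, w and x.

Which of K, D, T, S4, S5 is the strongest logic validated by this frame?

S4

Serial (axiom D): yes — every world has a successor (e.g. s R s).
Reflexive (axiom T): yes — every world is R-related to itself.
Transitive (axiom 4): yes — every two-step R-path is closed by a direct edge.
Euclidean (axiom 5): no — t R s and t R t, but not s R t.
So F validates K, D, T, S4; S5 would additionally require R to be Euclidean. The strongest is S4.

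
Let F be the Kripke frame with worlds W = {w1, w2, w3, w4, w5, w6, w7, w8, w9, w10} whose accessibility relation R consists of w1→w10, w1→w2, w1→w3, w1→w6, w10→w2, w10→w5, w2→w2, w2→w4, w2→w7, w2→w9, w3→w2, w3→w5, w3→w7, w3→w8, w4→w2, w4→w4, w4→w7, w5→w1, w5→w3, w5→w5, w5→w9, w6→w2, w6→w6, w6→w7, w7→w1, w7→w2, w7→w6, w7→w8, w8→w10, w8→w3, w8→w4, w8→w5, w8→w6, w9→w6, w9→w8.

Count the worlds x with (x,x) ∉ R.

6

Enumerating: w1, w3, w7, w8, w9, w10.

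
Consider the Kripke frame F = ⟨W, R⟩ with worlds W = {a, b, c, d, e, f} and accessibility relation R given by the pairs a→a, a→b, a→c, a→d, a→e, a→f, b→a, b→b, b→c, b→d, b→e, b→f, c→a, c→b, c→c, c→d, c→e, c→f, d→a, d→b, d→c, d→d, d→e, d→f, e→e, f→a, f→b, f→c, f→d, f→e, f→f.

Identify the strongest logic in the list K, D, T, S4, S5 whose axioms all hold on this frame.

S4

Serial (axiom D): yes — every world has a successor (e.g. a R a).
Reflexive (axiom T): yes — every world is R-related to itself.
Transitive (axiom 4): yes — every two-step R-path is closed by a direct edge.
Euclidean (axiom 5): no — a R e and a R b, but not e R b.
So F validates K, D, T, S4; S5 would additionally require R to be Euclidean. The strongest is S4.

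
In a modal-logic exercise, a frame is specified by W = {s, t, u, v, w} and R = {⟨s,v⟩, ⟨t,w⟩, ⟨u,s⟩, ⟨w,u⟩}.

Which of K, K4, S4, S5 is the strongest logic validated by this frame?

Transitive (axiom 4): no — t R w and w R u, but not t R u.
Reflexive (axiom T): no — s is not related to itself.
Euclidean (axiom 5): no — s R v and s R v, but not v R v.
So F validates K; K4 would additionally require R to be transitive. The strongest is K.

K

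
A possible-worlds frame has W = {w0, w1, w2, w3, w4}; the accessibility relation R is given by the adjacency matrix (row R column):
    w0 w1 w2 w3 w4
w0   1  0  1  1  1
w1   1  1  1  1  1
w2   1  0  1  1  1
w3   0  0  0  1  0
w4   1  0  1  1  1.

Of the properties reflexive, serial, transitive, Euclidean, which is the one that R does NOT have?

Reflexive: yes — every world is R-related to itself.
Serial: yes — every world has a successor (e.g. w0 R w0).
Transitive: yes — every two-step R-path is closed by a direct edge.
Euclidean: no — w0 R w3 and w0 R w2, but not w3 R w2.
Only Euclidean fails.

Euclidean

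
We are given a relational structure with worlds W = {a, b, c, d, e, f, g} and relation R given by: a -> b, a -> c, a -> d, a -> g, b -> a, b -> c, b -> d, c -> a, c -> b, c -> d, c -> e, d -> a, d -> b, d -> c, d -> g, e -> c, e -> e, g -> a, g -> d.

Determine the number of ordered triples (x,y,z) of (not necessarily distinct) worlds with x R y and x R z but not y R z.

Enumerating: (a,b,b), (a,b,g), (a,c,c), (a,c,g), (a,d,d), (a,g,b), (a,g,c), (a,g,g), (b,a,a), (b,c,c), (b,d,d), (c,a,a), … and 19 more.
Total: 31.

31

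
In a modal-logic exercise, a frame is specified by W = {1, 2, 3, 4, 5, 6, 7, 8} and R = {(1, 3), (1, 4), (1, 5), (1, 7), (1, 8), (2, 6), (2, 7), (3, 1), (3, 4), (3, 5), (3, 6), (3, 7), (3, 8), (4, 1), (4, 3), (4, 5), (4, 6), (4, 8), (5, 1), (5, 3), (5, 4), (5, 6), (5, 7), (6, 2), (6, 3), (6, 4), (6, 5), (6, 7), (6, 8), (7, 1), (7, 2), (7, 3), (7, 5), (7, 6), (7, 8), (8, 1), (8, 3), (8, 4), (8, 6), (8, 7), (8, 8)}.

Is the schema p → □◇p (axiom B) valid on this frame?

Yes

By correspondence theory, B is valid on a frame iff R is symmetric.
Symmetric: yes — every pair in R has its reverse in R.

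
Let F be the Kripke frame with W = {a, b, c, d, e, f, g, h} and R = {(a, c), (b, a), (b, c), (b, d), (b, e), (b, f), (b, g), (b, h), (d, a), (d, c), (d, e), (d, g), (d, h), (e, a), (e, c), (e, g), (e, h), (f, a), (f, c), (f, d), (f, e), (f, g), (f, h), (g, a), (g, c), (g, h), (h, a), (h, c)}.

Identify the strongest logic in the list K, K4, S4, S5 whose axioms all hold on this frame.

Transitive (axiom 4): yes — every two-step R-path is closed by a direct edge.
Reflexive (axiom T): no — a is not related to itself.
Euclidean (axiom 5): no — b R a and b R d, but not a R d.
So F validates K, K4; S4 would additionally require R to be reflexive. The strongest is K4.

K4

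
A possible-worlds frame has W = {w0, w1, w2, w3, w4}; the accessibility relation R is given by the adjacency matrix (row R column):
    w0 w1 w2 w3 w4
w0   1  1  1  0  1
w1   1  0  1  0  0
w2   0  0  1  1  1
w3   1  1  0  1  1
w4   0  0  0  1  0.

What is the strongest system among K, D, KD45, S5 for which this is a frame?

D

Serial (axiom D): yes — every world has a successor (e.g. w0 R w0).
Euclidean (axiom 5): no — w0 R w1 and w0 R w4, but not w1 R w4.
Transitive (axiom 4): no — w0 R w2 and w2 R w3, but not w0 R w3.
Reflexive (axiom T): no — w1 is not related to itself.
So F validates K, D; KD45 would additionally require R to be Euclidean and transitive. The strongest is D.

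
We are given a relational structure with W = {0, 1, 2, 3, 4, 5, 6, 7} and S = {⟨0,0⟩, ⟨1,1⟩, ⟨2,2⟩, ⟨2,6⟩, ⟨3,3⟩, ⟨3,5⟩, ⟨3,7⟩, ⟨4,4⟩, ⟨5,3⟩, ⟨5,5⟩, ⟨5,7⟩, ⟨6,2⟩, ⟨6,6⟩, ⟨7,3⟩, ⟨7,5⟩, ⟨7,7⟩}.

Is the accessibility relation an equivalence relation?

Yes

Reflexive: yes — every world is S-related to itself.
Symmetric: yes — every pair in S has its reverse in S.
Transitive: yes — every two-step S-path is closed by a direct edge.
So S is an equivalence relation.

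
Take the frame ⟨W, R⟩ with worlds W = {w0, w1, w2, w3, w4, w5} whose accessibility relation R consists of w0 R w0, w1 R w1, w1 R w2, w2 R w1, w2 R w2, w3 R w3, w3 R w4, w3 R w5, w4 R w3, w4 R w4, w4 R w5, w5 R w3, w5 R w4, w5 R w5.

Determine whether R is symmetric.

Symmetric: yes — every pair in R has its reverse in R.

Yes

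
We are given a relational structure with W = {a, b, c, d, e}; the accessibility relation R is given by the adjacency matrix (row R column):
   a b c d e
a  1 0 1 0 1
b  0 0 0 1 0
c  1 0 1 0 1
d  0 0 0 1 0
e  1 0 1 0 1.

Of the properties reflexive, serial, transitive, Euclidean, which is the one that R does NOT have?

Reflexive: no — b is not related to itself.
Serial: yes — every world has a successor (e.g. a R a).
Transitive: yes — every two-step R-path is closed by a direct edge.
Euclidean: yes — any two successors of a common world are R-related.
Only reflexive fails.

reflexive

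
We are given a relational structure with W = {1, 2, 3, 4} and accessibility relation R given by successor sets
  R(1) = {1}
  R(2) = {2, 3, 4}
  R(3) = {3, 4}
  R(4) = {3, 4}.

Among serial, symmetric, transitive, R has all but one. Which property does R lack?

Serial: yes — every world has a successor (e.g. 1 R 1).
Symmetric: no — 2 R 3 but not 3 R 2.
Transitive: yes — every two-step R-path is closed by a direct edge.
Only symmetric fails.

symmetric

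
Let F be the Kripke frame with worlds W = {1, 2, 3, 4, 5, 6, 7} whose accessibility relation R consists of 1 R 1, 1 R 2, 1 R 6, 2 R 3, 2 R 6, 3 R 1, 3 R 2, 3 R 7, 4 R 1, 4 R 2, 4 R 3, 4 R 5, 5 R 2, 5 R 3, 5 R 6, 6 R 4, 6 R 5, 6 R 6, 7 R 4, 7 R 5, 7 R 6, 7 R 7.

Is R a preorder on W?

No

Reflexive: no — 2 is not related to itself.
Transitive: no — 1 R 2 and 2 R 3, but not 1 R 3.
So R is not a preorder.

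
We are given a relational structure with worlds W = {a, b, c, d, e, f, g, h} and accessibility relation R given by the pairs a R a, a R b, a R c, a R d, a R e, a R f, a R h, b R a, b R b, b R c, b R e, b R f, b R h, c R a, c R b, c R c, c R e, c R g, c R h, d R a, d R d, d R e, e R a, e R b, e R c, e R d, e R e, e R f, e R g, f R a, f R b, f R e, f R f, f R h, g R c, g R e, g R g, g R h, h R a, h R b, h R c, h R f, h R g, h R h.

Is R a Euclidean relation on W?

No

Euclidean: no — a R b and a R d, but not b R d.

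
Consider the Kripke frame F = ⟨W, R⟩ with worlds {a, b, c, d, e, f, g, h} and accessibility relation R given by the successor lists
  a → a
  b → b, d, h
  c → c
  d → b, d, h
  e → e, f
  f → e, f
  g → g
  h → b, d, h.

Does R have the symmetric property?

Symmetric: yes — every pair in R has its reverse in R.

Yes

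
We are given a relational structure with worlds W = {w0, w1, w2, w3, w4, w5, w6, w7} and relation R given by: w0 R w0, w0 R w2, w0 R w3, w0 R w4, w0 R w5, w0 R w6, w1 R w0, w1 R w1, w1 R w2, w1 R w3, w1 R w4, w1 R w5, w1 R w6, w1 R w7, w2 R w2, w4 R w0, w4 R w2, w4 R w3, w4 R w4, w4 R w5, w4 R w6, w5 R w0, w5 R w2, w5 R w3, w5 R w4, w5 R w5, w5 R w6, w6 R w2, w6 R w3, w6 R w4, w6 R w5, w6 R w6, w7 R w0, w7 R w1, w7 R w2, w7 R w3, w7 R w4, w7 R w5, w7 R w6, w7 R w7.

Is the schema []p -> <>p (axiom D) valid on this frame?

By correspondence theory, D is valid on a frame iff R is serial.
Serial: no — w3 has no R-successor.

No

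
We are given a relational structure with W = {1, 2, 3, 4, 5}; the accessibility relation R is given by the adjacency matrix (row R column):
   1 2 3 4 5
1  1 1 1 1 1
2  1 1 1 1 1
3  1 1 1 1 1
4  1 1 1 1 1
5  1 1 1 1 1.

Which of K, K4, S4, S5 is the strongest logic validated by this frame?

S5

Transitive (axiom 4): yes — every two-step R-path is closed by a direct edge.
Reflexive (axiom T): yes — every world is R-related to itself.
Euclidean (axiom 5): yes — any two successors of a common world are R-related.
So F validates K, K4, S4, S5. The strongest is S5.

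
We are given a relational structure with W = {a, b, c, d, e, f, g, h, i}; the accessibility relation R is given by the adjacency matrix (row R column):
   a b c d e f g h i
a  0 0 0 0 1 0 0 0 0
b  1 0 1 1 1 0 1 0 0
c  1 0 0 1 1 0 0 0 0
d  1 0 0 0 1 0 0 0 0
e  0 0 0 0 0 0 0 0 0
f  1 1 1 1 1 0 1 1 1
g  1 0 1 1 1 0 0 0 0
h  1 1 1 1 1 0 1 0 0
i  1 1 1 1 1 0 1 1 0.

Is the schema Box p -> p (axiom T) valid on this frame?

By correspondence theory, T is valid on a frame iff R is reflexive.
Reflexive: no — a is not related to itself.

No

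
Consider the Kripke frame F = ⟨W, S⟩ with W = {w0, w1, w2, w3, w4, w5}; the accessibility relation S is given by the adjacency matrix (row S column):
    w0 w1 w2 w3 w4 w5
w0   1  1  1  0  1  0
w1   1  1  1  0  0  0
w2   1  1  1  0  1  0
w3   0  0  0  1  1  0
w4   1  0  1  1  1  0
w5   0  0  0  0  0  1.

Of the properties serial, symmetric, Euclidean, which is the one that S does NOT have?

Euclidean

Serial: yes — every world has a successor (e.g. w0 S w0).
Symmetric: yes — every pair in S has its reverse in S.
Euclidean: no — w0 S w1 and w0 S w4, but not w1 S w4.
Only Euclidean fails.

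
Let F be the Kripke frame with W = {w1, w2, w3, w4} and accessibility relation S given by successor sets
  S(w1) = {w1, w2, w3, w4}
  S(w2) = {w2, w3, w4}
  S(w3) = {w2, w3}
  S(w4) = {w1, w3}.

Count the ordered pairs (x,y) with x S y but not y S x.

Enumerating: (w1,w2), (w1,w3), (w2,w4), (w4,w3).

4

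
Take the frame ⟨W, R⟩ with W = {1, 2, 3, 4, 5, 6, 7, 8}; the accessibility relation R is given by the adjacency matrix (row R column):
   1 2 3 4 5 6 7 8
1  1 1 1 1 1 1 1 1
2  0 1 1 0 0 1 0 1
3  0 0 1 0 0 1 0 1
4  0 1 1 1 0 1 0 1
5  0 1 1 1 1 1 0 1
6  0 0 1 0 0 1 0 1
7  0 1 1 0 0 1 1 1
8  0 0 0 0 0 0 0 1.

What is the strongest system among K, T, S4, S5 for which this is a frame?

Reflexive (axiom T): yes — every world is R-related to itself.
Transitive (axiom 4): yes — every two-step R-path is closed by a direct edge.
Euclidean (axiom 5): no — 1 R 2 and 1 R 4, but not 2 R 4.
So F validates K, T, S4; S5 would additionally require R to be Euclidean. The strongest is S4.

S4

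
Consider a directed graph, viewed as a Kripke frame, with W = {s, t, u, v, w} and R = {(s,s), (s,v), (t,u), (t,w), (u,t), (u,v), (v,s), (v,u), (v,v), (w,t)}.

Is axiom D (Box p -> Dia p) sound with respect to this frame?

Yes

Axiom D corresponds to the accessibility relation being serial.
Serial: yes — every world has a successor (e.g. s R s).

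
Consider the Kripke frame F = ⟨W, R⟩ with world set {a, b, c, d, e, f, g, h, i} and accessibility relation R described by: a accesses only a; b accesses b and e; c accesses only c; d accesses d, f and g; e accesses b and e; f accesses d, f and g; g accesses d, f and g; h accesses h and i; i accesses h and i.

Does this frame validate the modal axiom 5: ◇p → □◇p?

Axiom 5 corresponds to the accessibility relation being Euclidean.
Euclidean: yes — any two successors of a common world are R-related.

Yes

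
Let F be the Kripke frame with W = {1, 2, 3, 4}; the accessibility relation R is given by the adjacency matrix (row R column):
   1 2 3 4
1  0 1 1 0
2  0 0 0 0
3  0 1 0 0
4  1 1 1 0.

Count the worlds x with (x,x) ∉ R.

4

Enumerating: 1, 2, 3, 4.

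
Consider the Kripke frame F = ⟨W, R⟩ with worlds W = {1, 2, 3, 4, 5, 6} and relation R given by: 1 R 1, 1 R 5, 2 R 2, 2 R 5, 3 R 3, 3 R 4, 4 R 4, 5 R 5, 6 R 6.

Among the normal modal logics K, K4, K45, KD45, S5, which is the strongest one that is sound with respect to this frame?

Transitive (axiom 4): yes — every two-step R-path is closed by a direct edge.
Euclidean (axiom 5): no — 1 R 5 and 1 R 1, but not 5 R 1.
Serial (axiom D): yes — every world has a successor (e.g. 1 R 1).
Reflexive (axiom T): yes — every world is R-related to itself.
So F validates K, K4; K45 would additionally require R to be Euclidean. The strongest is K4.

K4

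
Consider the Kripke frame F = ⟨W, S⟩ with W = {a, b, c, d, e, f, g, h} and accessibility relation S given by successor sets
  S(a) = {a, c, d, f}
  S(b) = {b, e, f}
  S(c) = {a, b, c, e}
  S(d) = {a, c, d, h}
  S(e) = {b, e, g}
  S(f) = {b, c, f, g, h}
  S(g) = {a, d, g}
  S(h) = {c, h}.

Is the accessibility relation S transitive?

Transitive: no — a S c and c S b, but not a S b.

No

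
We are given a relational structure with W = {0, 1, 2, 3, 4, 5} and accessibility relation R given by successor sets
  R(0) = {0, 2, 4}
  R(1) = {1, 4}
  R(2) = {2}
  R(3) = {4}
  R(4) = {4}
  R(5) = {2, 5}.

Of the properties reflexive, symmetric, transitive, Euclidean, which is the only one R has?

Reflexive: no — 3 is not related to itself.
Symmetric: no — 0 R 2 but not 2 R 0.
Transitive: yes — every two-step R-path is closed by a direct edge.
Euclidean: no — 0 R 2 and 0 R 4, but not 2 R 4.
Only transitive holds.

transitive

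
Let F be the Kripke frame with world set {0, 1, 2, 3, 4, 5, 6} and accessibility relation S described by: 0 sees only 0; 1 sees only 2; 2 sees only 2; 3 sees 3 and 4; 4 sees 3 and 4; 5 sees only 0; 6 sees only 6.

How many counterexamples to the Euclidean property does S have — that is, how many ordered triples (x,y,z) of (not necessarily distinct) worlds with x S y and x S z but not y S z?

0

S is Euclidean; there are no such tuples.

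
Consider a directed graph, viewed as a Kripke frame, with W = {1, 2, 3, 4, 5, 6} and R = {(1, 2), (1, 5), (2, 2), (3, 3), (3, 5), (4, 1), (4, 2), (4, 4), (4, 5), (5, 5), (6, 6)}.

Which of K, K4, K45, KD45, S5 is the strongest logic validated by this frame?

Transitive (axiom 4): yes — every two-step R-path is closed by a direct edge.
Euclidean (axiom 5): no — 1 R 2 and 1 R 5, but not 2 R 5.
Serial (axiom D): yes — every world has a successor (e.g. 1 R 2).
Reflexive (axiom T): no — 1 is not related to itself.
So F validates K, K4; K45 would additionally require R to be Euclidean. The strongest is K4.

K4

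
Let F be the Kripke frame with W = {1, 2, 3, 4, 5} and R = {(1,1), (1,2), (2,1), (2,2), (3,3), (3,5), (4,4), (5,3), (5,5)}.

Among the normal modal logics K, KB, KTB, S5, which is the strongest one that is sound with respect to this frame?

S5

Symmetric (axiom B): yes — every pair in R has its reverse in R.
Reflexive (axiom T): yes — every world is R-related to itself.
Euclidean (axiom 5): yes — any two successors of a common world are R-related.
So F validates K, KB, KTB, S5. The strongest is S5.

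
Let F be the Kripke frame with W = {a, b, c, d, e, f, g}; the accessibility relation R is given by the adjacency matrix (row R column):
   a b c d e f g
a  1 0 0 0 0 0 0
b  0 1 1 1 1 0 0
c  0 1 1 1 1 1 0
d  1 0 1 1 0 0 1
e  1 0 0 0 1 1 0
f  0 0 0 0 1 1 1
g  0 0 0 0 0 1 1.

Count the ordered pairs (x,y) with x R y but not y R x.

7

Enumerating: (b,d), (b,e), (c,e), (c,f), (d,a), (d,g), (e,a).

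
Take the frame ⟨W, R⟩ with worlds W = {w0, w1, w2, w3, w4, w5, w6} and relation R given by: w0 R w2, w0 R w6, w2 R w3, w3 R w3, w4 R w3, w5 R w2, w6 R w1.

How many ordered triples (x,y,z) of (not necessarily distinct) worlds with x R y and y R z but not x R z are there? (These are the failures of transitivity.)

3

Enumerating: (w0,w2,w3), (w0,w6,w1), (w5,w2,w3).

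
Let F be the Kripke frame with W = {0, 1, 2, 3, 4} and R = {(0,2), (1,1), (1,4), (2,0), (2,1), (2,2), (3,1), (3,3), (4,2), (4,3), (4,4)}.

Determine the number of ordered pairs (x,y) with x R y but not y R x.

5

Enumerating: (1,4), (2,1), (3,1), (4,2), (4,3).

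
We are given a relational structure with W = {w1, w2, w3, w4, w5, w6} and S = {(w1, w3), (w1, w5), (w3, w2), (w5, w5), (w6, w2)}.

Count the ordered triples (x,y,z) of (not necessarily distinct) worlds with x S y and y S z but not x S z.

Enumerating: (w1,w3,w2).

1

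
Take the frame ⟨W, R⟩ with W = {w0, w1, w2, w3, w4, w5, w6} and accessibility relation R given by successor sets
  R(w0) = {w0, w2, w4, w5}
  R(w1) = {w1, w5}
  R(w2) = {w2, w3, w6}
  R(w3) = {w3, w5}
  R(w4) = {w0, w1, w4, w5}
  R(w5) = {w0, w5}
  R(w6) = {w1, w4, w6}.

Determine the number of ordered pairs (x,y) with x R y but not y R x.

Enumerating: (w0,w2), (w1,w5), (w2,w3), (w2,w6), (w3,w5), (w4,w1), (w4,w5), (w6,w1), (w6,w4).

9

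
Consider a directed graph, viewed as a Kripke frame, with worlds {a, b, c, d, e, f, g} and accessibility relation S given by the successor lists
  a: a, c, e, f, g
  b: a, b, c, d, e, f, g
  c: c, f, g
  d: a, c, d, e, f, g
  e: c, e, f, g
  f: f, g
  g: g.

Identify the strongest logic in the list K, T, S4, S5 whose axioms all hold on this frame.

Reflexive (axiom T): yes — every world is S-related to itself.
Transitive (axiom 4): yes — every two-step S-path is closed by a direct edge.
Euclidean (axiom 5): no — a S c and a S e, but not c S e.
So F validates K, T, S4; S5 would additionally require S to be Euclidean. The strongest is S4.

S4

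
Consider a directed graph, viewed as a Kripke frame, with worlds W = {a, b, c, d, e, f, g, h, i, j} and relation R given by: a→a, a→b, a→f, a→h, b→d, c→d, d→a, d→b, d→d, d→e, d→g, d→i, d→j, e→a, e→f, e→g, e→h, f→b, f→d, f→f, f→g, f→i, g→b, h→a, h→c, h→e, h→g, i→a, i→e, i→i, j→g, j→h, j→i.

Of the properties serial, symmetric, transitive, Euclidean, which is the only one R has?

Serial: yes — every world has a successor (e.g. a R a).
Symmetric: no — a R b but not b R a.
Transitive: no — a R b and b R d, but not a R d.
Euclidean: no — a R b and a R f, but not b R f.
Only serial holds.

serial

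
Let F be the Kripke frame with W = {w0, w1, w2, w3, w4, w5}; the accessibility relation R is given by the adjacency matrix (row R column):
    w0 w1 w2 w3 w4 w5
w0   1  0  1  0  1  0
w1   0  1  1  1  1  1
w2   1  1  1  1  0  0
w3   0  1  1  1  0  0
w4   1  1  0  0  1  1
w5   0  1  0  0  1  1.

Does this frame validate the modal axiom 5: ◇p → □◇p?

No

By correspondence theory, 5 is valid on a frame iff R is Euclidean.
Euclidean: no — w0 R w2 and w0 R w4, but not w2 R w4.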